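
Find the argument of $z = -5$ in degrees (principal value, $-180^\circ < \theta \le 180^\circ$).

b = 0 and a < 0, so z lies on the negative real axis: θ = 180°


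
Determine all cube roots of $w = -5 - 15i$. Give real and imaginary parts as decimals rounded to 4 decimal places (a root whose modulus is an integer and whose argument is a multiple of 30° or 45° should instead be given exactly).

|w| = sqrt(250) ≈ 15.811388, arg(w) ≈ 251.565051°
Root modulus = sqrt(250)^(1/3) ≈ 2.509901
Root arguments: θ_k = (arg(w) + 360°k)/3 for k = 0, 1, ..., 2
Compute each root as (root modulus)(cos θ_k + i sin θ_k) using full-precision intermediates, then round to 4 decimal places.
Roots: 0.2687 + 2.4955i, -2.2955 - 1.0151i, 2.0268 - 1.4804i


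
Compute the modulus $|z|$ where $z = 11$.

|z| = sqrt(a^2 + b^2) = sqrt(11^2 + 0^2) = sqrt(121) = 11


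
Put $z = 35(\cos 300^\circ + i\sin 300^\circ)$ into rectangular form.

a = r cos θ = 35 * 1/2 = 35/2
b = r sin θ = 35 * -sqrt(3)/2 = -35*sqrt(3)/2
z = 35/2 - (35*sqrt(3)/2)i


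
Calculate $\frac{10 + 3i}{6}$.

Divisor is real, so divide each part by 6:
= 5/3 + (1/2)i


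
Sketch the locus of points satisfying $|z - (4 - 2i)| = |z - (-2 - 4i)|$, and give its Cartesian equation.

|z - z1| = |z - z2| means z is equidistant from z1 and z2,
i.e. the perpendicular bisector of the segment from (4, -2) to (-2, -4) (midpoint (1, -3)).
With z = x + yi, square both sides:
(x - 4)^2 + (y - (-2))^2 = (x - (-2))^2 + (y - (-4))^2
The x^2 and y^2 terms cancel: -12x + (-4)y = 20 - 20 = 0
Simplify: 3x + y = 0
Locus: Perpendicular bisector of the segment from (4, -2) to (-2, -4): the line 3x + y = 0


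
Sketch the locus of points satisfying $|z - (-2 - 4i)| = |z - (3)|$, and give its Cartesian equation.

|z - z1| = |z - z2| means z is equidistant from z1 and z2,
i.e. the perpendicular bisector of the segment from (-2, -4) to (3, 0) (midpoint (1/2, -2)).
With z = x + yi, square both sides:
(x - (-2))^2 + (y - (-4))^2 = (x - 3)^2 + (y - 0)^2
The x^2 and y^2 terms cancel: 10x + 8y = 9 - 20 = -11
Simplify: 10x + 8y = -11
Locus: Perpendicular bisector of the segment from (-2, -4) to (3, 0): the line 10x + 8y = -11


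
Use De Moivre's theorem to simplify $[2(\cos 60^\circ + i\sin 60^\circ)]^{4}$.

By De Moivre: z^n = r^n(cos(nθ) + i sin(nθ))
= 2^4(cos(4*60°) + i sin(4*60°))
= 16(cos 240° + i sin 240°)
= -8 - 8*sqrt(3)i


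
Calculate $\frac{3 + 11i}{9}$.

Divisor is real, so divide each part by 9:
= 1/3 + (11/9)i


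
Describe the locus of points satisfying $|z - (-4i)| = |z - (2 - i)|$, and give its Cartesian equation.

|z - z1| = |z - z2| means z is equidistant from z1 and z2,
i.e. the perpendicular bisector of the segment from (0, -4) to (2, -1) (midpoint (1, -5/2)).
With z = x + yi, square both sides:
(x - 0)^2 + (y - (-4))^2 = (x - 2)^2 + (y - (-1))^2
The x^2 and y^2 terms cancel: 4x + 6y = 5 - 16 = -11
Simplify: 4x + 6y = -11
Locus: Perpendicular bisector of the segment from (0, -4) to (2, -1): the line 4x + 6y = -11


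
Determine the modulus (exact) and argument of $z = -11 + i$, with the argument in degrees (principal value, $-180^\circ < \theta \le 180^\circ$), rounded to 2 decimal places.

|z| = sqrt((-11)^2 + 1^2) = sqrt(122)
arg(z) = arctan(b/a) = arctan(1/-11) (quadrant-adjusted) = 174.81°


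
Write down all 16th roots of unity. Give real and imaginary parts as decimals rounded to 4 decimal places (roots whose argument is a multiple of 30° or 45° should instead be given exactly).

ω_k = e^(2πik/16) = cos(2πk/16) + i sin(2πk/16) for k = 0, 1, ..., 15
Roots: 1, 0.9239 + 0.3827i, sqrt(2)/2 + (sqrt(2)/2)i, 0.3827 + 0.9239i, i, -0.3827 + 0.9239i, -sqrt(2)/2 + (sqrt(2)/2)i, -0.9239 + 0.3827i, -1, -0.9239 - 0.3827i, -sqrt(2)/2 - (sqrt(2)/2)i, -0.3827 - 0.9239i, -i, 0.3827 - 0.9239i, sqrt(2)/2 - (sqrt(2)/2)i, 0.9239 - 0.3827i


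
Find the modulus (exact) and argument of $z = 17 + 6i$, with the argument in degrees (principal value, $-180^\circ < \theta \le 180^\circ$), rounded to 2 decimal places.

|z| = sqrt(17^2 + 6^2) = sqrt(325)
arg(z) = arctan(b/a) = arctan(6/17) (quadrant-adjusted) = 19.44°


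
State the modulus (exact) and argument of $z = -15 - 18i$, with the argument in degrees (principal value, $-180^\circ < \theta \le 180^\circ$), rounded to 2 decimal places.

|z| = sqrt((-15)^2 + (-18)^2) = sqrt(549)
arg(z) = arctan(b/a) = arctan(-18/-15) (quadrant-adjusted) = -129.81°


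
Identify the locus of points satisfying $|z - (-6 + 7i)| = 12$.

|z - z0| = r describes a circle centered at z0 with radius r
Here z0 = -6 + 7i and r = 12
Locus: Circle centered at (-6, 7) with radius 12


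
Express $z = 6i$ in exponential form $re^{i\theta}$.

r = |z| = sqrt((0)^2 + (6)^2) = sqrt(0 + 36) = sqrt(36) = 6
a = 0 and b > 0, so z lies on the positive imaginary axis: θ = 90° = π/2
z = 6e^(i*π/2)


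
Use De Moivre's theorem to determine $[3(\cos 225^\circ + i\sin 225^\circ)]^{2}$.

By De Moivre: z^n = r^n(cos(nθ) + i sin(nθ))
= 3^2(cos(2*225°) + i sin(2*225°))
= 9(cos 90° + i sin 90°)
= 9i


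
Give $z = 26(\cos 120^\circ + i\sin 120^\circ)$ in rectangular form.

a = r cos θ = 26 * -1/2 = -13
b = r sin θ = 26 * sqrt(3)/2 = 13*sqrt(3)
z = -13 + 13*sqrt(3)i


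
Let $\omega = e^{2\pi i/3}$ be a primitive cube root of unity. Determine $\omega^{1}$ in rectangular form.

ω^1 = e^(2πi·1/3) = e^(i·2π/3)
= cos(2π/3) + i sin(2π/3)
= -1/2 + (sqrt(3)/2)i


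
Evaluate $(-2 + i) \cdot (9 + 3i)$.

(a1*a2 - b1*b2) + (a1*b2 + b1*a2)i
= (-18 - 3) + (-6 + 9)i
= -21 + 3i


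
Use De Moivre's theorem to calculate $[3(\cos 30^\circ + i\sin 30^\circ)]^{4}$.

By De Moivre: z^n = r^n(cos(nθ) + i sin(nθ))
= 3^4(cos(4*30°) + i sin(4*30°))
= 81(cos 120° + i sin 120°)
= -81/2 + (81*sqrt(3)/2)i


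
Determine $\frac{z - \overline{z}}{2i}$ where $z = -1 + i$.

z - conjugate(z) = 2bi
(z - conjugate(z))/(2i) = 2bi/(2i) = b = 1


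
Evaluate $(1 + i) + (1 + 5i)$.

(1 + 1) + (1 + 5)i = 2 + 6i


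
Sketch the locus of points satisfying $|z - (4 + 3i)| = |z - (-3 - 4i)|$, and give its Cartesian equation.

|z - z1| = |z - z2| means z is equidistant from z1 and z2,
i.e. the perpendicular bisector of the segment from (4, 3) to (-3, -4) (midpoint (1/2, -1/2)).
With z = x + yi, square both sides:
(x - 4)^2 + (y - 3)^2 = (x - (-3))^2 + (y - (-4))^2
The x^2 and y^2 terms cancel: -14x + (-14)y = 25 - 25 = 0
Simplify: x + y = 0
Locus: Perpendicular bisector of the segment from (4, 3) to (-3, -4): the line x + y = 0


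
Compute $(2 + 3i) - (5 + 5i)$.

(2 - 5) + (3 - 5)i = -3 - 2i


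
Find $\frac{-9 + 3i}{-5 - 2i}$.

Multiply numerator and denominator by conjugate (-5 + 2i):
= (-9 + 3i)(-5 + 2i) / ((-5)^2 + (-2)^2)
= (39 - 33i) / 29
= 39/29 - (33/29)i


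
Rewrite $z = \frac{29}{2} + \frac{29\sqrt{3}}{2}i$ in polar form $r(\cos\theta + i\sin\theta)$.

r = |z| = sqrt(a^2 + b^2) = sqrt((29/2)^2 + (29*sqrt(3)/2)^2) = sqrt(841/4 + 2523/4) = sqrt(841) = 29
θ = arctan(b/a) = arctan(25.1147/14.5) (quadrant-adjusted) = 60°
z = 29(cos 60° + i sin 60°)


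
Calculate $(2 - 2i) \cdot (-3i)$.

(a1*a2 - b1*b2) + (a1*b2 + b1*a2)i
= (0 - 6) + (-6 + 0)i
= -6 - 6i


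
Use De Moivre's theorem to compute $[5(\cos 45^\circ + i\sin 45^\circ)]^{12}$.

By De Moivre: z^n = r^n(cos(nθ) + i sin(nθ))
= 5^12(cos(12*45°) + i sin(12*45°))
= 244140625(cos 180° + i sin 180°)
= -244140625


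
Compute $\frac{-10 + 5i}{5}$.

Divisor is real, so divide each part by 5:
= -2 + i


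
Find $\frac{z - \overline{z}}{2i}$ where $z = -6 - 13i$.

z - conjugate(z) = 2bi
(z - conjugate(z))/(2i) = 2bi/(2i) = b = -13


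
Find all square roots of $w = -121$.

|w| = 121, arg(w) = 180°
Root modulus = 121^(1/2) = 11
Root arguments: θ_k = (180° + 360°k)/2 for k = 0, 1, ..., 1
Roots: 11i, -11i


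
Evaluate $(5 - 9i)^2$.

(a + bi)^2 = a^2 - b^2 + 2abi
= 5^2 - (-9)^2 + 2*5*(-9)i
= -56 - 90i


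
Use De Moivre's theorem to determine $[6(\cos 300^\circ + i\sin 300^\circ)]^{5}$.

By De Moivre: z^n = r^n(cos(nθ) + i sin(nθ))
= 6^5(cos(5*300°) + i sin(5*300°))
= 7776(cos 60° + i sin 60°)
= 3888 + 3888*sqrt(3)i


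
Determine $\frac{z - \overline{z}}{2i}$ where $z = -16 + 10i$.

z - conjugate(z) = 2bi
(z - conjugate(z))/(2i) = 2bi/(2i) = b = 10


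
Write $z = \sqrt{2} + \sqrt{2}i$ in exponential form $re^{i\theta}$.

r = |z| = sqrt((sqrt(2))^2 + (sqrt(2))^2) = sqrt(2 + 2) = sqrt(4) = 2
θ = arctan(b/a) = arctan(1.4142/1.4142) (quadrant-adjusted) = 45° = π/4
z = 2e^(i*π/4)


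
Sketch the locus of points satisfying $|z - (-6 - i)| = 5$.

|z - z0| = r describes a circle centered at z0 with radius r
Here z0 = -6 - i and r = 5
Locus: Circle centered at (-6, -1) with radius 5


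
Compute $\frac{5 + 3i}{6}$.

Divisor is real, so divide each part by 6:
= 5/6 + (1/2)i


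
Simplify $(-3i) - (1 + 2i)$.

(0 - 1) + (-3 - 2)i = -1 - 5i


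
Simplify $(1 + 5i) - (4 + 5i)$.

(1 - 4) + (5 - 5)i = -3


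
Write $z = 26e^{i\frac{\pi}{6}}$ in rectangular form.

a = r cos θ = 26 * sqrt(3)/2 = 13*sqrt(3)
b = r sin θ = 26 * 1/2 = 13
z = 13*sqrt(3) + 13i


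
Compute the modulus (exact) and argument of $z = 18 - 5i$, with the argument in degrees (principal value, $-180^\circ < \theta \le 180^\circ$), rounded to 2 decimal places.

|z| = sqrt(18^2 + (-5)^2) = sqrt(349)
arg(z) = arctan(b/a) = arctan(-5/18) (quadrant-adjusted) = -15.52°


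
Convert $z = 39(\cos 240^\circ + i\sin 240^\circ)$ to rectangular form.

a = r cos θ = 39 * -1/2 = -39/2
b = r sin θ = 39 * -sqrt(3)/2 = -39*sqrt(3)/2
z = -39/2 - (39*sqrt(3)/2)i


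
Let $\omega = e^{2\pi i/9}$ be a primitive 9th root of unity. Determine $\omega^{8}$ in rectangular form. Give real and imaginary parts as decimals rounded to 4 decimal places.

ω^8 = e^(2πi·8/9) = e^(i·16π/9)
= cos(16π/9) + i sin(16π/9)
= 0.7660 - 0.6428i


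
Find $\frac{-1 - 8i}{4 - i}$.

Multiply numerator and denominator by conjugate (4 + i):
= (-1 - 8i)(4 + i) / (4^2 + (-1)^2)
= (4 - 33i) / 17
= 4/17 - (33/17)i


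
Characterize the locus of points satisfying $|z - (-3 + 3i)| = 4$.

|z - z0| = r describes a circle centered at z0 with radius r
Here z0 = -3 + 3i and r = 4
Locus: Circle centered at (-3, 3) with radius 4


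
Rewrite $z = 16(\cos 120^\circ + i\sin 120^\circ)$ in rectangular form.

a = r cos θ = 16 * -1/2 = -8
b = r sin θ = 16 * sqrt(3)/2 = 8*sqrt(3)
z = -8 + 8*sqrt(3)i


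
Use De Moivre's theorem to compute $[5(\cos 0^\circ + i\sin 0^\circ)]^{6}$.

By De Moivre: z^n = r^n(cos(nθ) + i sin(nθ))
= 5^6(cos(6*0°) + i sin(6*0°))
= 15625(cos 0° + i sin 0°)
= 15625


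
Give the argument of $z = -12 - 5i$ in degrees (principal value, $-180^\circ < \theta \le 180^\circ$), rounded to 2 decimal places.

θ = arctan(b/a) = arctan(-5/-12) (quadrant-adjusted) = -157.38°


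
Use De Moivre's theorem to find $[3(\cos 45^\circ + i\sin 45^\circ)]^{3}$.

By De Moivre: z^n = r^n(cos(nθ) + i sin(nθ))
= 3^3(cos(3*45°) + i sin(3*45°))
= 27(cos 135° + i sin 135°)
= -27*sqrt(2)/2 + (27*sqrt(2)/2)i


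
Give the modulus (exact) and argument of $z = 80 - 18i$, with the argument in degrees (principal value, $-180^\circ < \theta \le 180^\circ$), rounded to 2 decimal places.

|z| = sqrt(80^2 + (-18)^2) = 82
arg(z) = arctan(b/a) = arctan(-18/80) (quadrant-adjusted) = -12.68°


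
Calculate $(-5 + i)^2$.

(a + bi)^2 = a^2 - b^2 + 2abi
= (-5)^2 - 1^2 + 2*(-5)*1i
= 24 - 10i


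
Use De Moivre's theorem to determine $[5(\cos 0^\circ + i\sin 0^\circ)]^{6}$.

By De Moivre: z^n = r^n(cos(nθ) + i sin(nθ))
= 5^6(cos(6*0°) + i sin(6*0°))
= 15625(cos 0° + i sin 0°)
= 15625


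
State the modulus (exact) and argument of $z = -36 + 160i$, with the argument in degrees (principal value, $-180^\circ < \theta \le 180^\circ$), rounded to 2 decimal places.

|z| = sqrt((-36)^2 + 160^2) = 164
arg(z) = arctan(b/a) = arctan(160/-36) (quadrant-adjusted) = 102.68°


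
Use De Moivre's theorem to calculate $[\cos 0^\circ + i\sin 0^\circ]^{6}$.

By De Moivre: z^n = r^n(cos(nθ) + i sin(nθ))
= 1^6(cos(6*0°) + i sin(6*0°))
= 1(cos 0° + i sin 0°)
= 1


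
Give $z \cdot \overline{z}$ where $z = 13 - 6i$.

z * conjugate(z) = |z|^2 = a^2 + b^2
= 13^2 + (-6)^2 = 205


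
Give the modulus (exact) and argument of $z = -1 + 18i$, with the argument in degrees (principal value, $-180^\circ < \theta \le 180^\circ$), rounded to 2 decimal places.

|z| = sqrt((-1)^2 + 18^2) = sqrt(325)
arg(z) = arctan(b/a) = arctan(18/-1) (quadrant-adjusted) = 93.18°


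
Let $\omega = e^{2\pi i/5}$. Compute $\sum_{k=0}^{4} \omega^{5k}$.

Since 5 divides 5, ω^5 = (ω^5)^1 = 1^1 = 1, so every term is 1.
Sum = 5 · 1 = 5


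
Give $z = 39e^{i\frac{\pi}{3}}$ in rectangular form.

a = r cos θ = 39 * 1/2 = 39/2
b = r sin θ = 39 * sqrt(3)/2 = 39*sqrt(3)/2
z = 39/2 + (39*sqrt(3)/2)i


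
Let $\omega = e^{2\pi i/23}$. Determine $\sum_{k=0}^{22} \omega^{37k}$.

Let ζ = ω^37 = e^(2πi·37/23). Since 23 ∤ 37, ζ ≠ 1.
Sum = Σ_{k=0}^{22} ζ^k = (ζ^23 - 1)/(ζ - 1) = (ω^{37·23} - 1)/(ζ - 1) = (1 - 1)/(ζ - 1) = 0


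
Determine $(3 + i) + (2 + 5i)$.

(3 + 2) + (1 + 5)i = 5 + 6i


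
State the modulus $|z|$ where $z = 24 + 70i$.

|z| = sqrt(a^2 + b^2) = sqrt(24^2 + 70^2) = sqrt(5476) = 74


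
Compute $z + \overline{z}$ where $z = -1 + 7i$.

z + conjugate(z) = (a + bi) + (a - bi) = 2a
= 2 * (-1) = -2


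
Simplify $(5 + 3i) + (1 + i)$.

(5 + 1) + (3 + 1)i = 6 + 4i


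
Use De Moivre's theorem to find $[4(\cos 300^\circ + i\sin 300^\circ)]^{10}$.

By De Moivre: z^n = r^n(cos(nθ) + i sin(nθ))
= 4^10(cos(10*300°) + i sin(10*300°))
= 1048576(cos 120° + i sin 120°)
= -524288 + 524288*sqrt(3)i


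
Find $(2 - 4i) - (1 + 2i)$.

(2 - 1) + (-4 - 2)i = 1 - 6i


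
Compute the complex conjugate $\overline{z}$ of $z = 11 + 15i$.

If z = a + bi, then conjugate(z) = a - bi
conjugate(11 + 15i) = 11 - 15i


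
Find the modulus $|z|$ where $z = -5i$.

|z| = sqrt(a^2 + b^2) = sqrt(0^2 + (-5)^2) = sqrt(25) = 5


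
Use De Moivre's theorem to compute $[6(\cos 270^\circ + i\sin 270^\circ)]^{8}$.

By De Moivre: z^n = r^n(cos(nθ) + i sin(nθ))
= 6^8(cos(8*270°) + i sin(8*270°))
= 1679616(cos 0° + i sin 0°)
= 1679616


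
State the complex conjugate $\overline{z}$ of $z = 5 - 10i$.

If z = a + bi, then conjugate(z) = a - bi
conjugate(5 - 10i) = 5 + 10i


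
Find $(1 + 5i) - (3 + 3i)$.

(1 - 3) + (5 - 3)i = -2 + 2i


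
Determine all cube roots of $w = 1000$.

|w| = 1000, arg(w) = 0°
Root modulus = 1000^(1/3) = 10
Root arguments: θ_k = (0° + 360°k)/3 for k = 0, 1, ..., 2
Roots: 10, -5 + 5*sqrt(3)i, -5 - 5*sqrt(3)i


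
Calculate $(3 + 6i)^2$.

(a + bi)^2 = a^2 - b^2 + 2abi
= 3^2 - 6^2 + 2*3*6i
= -27 + 36i


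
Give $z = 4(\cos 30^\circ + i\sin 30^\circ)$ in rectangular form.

a = r cos θ = 4 * sqrt(3)/2 = 2*sqrt(3)
b = r sin θ = 4 * 1/2 = 2
z = 2*sqrt(3) + 2i


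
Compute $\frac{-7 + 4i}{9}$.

Divisor is real, so divide each part by 9:
= -7/9 + (4/9)i


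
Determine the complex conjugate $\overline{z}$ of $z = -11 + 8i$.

If z = a + bi, then conjugate(z) = a - bi
conjugate(-11 + 8i) = -11 - 8i


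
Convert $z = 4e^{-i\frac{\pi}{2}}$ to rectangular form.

a = r cos θ = 4 * 0 = 0
b = r sin θ = 4 * -1 = -4
z = -4i


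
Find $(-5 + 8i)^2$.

(a + bi)^2 = a^2 - b^2 + 2abi
= (-5)^2 - 8^2 + 2*(-5)*8i
= -39 - 80i


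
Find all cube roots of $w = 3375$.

|w| = 3375, arg(w) = 0°
Root modulus = 3375^(1/3) = 15
Root arguments: θ_k = (0° + 360°k)/3 for k = 0, 1, ..., 2
Roots: 15, -15/2 + (15*sqrt(3)/2)i, -15/2 - (15*sqrt(3)/2)i


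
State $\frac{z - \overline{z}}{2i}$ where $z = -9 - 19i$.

z - conjugate(z) = 2bi
(z - conjugate(z))/(2i) = 2bi/(2i) = b = -19


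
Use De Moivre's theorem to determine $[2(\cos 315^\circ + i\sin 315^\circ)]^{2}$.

By De Moivre: z^n = r^n(cos(nθ) + i sin(nθ))
= 2^2(cos(2*315°) + i sin(2*315°))
= 4(cos 270° + i sin 270°)
= -4i


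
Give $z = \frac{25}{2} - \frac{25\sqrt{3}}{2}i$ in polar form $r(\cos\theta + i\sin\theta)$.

r = |z| = sqrt(a^2 + b^2) = sqrt((25/2)^2 + (-25*sqrt(3)/2)^2) = sqrt(625/4 + 1875/4) = sqrt(625) = 25
θ = arctan(b/a) = arctan(-21.6506/12.5) (quadrant-adjusted) = 300°
z = 25(cos 300° + i sin 300°)


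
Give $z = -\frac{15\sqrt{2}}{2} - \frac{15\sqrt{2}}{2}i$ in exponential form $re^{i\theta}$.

r = |z| = sqrt((-15*sqrt(2)/2)^2 + (-15*sqrt(2)/2)^2) = sqrt(225/2 + 225/2) = sqrt(225) = 15
θ = arctan(b/a) = arctan(-10.6066/-10.6066) (quadrant-adjusted) = -135° = -3π/4
z = 15e^(-i*3π/4)


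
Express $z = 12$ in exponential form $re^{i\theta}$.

r = |z| = sqrt((12)^2 + (0)^2) = sqrt(144 + 0) = sqrt(144) = 12
b = 0 and a > 0, so z lies on the positive real axis: θ = 0
z = 12e^(i*0) = 12


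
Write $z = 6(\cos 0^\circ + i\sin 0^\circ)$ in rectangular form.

a = r cos θ = 6 * 1 = 6
b = r sin θ = 6 * 0 = 0
z = 6


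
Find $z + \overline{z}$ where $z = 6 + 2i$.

z + conjugate(z) = (a + bi) + (a - bi) = 2a
= 2 * 6 = 12


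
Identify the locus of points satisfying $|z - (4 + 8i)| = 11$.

|z - z0| = r describes a circle centered at z0 with radius r
Here z0 = 4 + 8i and r = 11
Locus: Circle centered at (4, 8) with radius 11


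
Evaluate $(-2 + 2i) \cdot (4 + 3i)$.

(a1*a2 - b1*b2) + (a1*b2 + b1*a2)i
= (-8 - 6) + (-6 + 8)i
= -14 + 2i


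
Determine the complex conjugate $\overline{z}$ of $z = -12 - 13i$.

If z = a + bi, then conjugate(z) = a - bi
conjugate(-12 - 13i) = -12 + 13i


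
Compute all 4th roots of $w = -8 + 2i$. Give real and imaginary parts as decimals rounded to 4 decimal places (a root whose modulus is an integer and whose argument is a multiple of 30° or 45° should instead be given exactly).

|w| = sqrt(68) ≈ 8.246211, arg(w) ≈ 165.963757°
Root modulus = sqrt(68)^(1/4) ≈ 1.694586
Root arguments: θ_k = (arg(w) + 360°k)/4 for k = 0, 1, ..., 3
Compute each root as (root modulus)(cos θ_k + i sin θ_k) using full-precision intermediates, then round to 4 decimal places.
Roots: 1.2693 + 1.1227i, -1.1227 + 1.2693i, -1.2693 - 1.1227i, 1.1227 - 1.2693i


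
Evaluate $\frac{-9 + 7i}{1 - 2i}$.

Multiply numerator and denominator by conjugate (1 + 2i):
= (-9 + 7i)(1 + 2i) / (1^2 + (-2)^2)
= (-23 - 11i) / 5
= -23/5 - (11/5)i


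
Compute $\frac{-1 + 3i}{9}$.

Divisor is real, so divide each part by 9:
= -1/9 + (1/3)i


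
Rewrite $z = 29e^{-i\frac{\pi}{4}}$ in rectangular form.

a = r cos θ = 29 * sqrt(2)/2 = 29*sqrt(2)/2
b = r sin θ = 29 * -sqrt(2)/2 = -29*sqrt(2)/2
z = 29*sqrt(2)/2 - (29*sqrt(2)/2)i


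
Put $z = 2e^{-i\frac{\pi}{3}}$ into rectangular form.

a = r cos θ = 2 * 1/2 = 1
b = r sin θ = 2 * -sqrt(3)/2 = -sqrt(3)
z = 1 - sqrt(3)i


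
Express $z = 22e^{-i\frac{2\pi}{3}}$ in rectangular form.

a = r cos θ = 22 * -1/2 = -11
b = r sin θ = 22 * -sqrt(3)/2 = -11*sqrt(3)
z = -11 - 11*sqrt(3)i


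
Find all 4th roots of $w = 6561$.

|w| = 6561, arg(w) = 0°
Root modulus = 6561^(1/4) = 9
Root arguments: θ_k = (0° + 360°k)/4 for k = 0, 1, ..., 3
Roots: 9, 9i, -9, -9i


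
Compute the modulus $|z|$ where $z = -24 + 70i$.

|z| = sqrt(a^2 + b^2) = sqrt((-24)^2 + 70^2) = sqrt(5476) = 74


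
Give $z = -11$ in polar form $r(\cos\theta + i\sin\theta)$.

r = |z| = sqrt(a^2 + b^2) = sqrt((-11)^2 + (0)^2) = sqrt(121 + 0) = sqrt(121) = 11
b = 0 and a < 0, so z lies on the negative real axis: θ = 180°
z = 11(cos 180° + i sin 180°)


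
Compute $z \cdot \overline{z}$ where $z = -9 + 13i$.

z * conjugate(z) = |z|^2 = a^2 + b^2
= (-9)^2 + 13^2 = 250


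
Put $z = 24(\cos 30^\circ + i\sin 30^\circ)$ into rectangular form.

a = r cos θ = 24 * sqrt(3)/2 = 12*sqrt(3)
b = r sin θ = 24 * 1/2 = 12
z = 12*sqrt(3) + 12i


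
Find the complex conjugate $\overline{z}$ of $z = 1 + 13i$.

If z = a + bi, then conjugate(z) = a - bi
conjugate(1 + 13i) = 1 - 13i


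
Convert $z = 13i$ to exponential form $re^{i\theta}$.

r = |z| = sqrt((0)^2 + (13)^2) = sqrt(0 + 169) = sqrt(169) = 13
a = 0 and b > 0, so z lies on the positive imaginary axis: θ = 90° = π/2
z = 13e^(i*π/2)


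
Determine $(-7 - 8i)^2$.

(a + bi)^2 = a^2 - b^2 + 2abi
= (-7)^2 - (-8)^2 + 2*(-7)*(-8)i
= -15 + 112i


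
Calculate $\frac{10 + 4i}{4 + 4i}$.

Multiply numerator and denominator by conjugate (4 - 4i):
= (10 + 4i)(4 - 4i) / (4^2 + 4^2)
= (56 - 24i) / 32
Divide through by 8: (7 - 3i) / 4
= 7/4 - (3/4)i


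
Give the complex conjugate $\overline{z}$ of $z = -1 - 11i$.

If z = a + bi, then conjugate(z) = a - bi
conjugate(-1 - 11i) = -1 + 11i


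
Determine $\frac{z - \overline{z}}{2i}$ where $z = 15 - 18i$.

z - conjugate(z) = 2bi
(z - conjugate(z))/(2i) = 2bi/(2i) = b = -18


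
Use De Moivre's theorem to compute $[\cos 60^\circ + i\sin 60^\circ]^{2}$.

By De Moivre: z^n = r^n(cos(nθ) + i sin(nθ))
= 1^2(cos(2*60°) + i sin(2*60°))
= 1(cos 120° + i sin 120°)
= -1/2 + (sqrt(3)/2)i


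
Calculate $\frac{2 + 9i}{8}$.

Divisor is real, so divide each part by 8:
= 1/4 + (9/8)i


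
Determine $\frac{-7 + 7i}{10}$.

Divisor is real, so divide each part by 10:
= -7/10 + (7/10)i


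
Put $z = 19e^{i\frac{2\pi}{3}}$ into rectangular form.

a = r cos θ = 19 * -1/2 = -19/2
b = r sin θ = 19 * sqrt(3)/2 = 19*sqrt(3)/2
z = -19/2 + (19*sqrt(3)/2)i


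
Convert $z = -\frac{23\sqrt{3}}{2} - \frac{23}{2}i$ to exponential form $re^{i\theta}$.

r = |z| = sqrt((-23*sqrt(3)/2)^2 + (-23/2)^2) = sqrt(1587/4 + 529/4) = sqrt(529) = 23
θ = arctan(b/a) = arctan(-11.5/-19.9186) (quadrant-adjusted) = -150° = -5π/6
z = 23e^(-i*5π/6)


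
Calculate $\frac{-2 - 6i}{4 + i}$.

Multiply numerator and denominator by conjugate (4 - i):
= (-2 - 6i)(4 - i) / (4^2 + 1^2)
= (-14 - 22i) / 17
= -14/17 - (22/17)i


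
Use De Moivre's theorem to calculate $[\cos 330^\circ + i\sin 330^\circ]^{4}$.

By De Moivre: z^n = r^n(cos(nθ) + i sin(nθ))
= 1^4(cos(4*330°) + i sin(4*330°))
= 1(cos 240° + i sin 240°)
= -1/2 - (sqrt(3)/2)i


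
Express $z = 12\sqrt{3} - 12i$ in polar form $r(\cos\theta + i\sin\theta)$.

r = |z| = sqrt(a^2 + b^2) = sqrt((12*sqrt(3))^2 + (-12)^2) = sqrt(432 + 144) = sqrt(576) = 24
θ = arctan(b/a) = arctan(-12/20.7846) (quadrant-adjusted) = 330°
z = 24(cos 330° + i sin 330°)


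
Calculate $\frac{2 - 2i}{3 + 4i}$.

Multiply numerator and denominator by conjugate (3 - 4i):
= (2 - 2i)(3 - 4i) / (3^2 + 4^2)
= (-2 - 14i) / 25
= -2/25 - (14/25)i


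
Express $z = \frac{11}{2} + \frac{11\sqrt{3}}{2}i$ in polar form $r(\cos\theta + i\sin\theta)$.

r = |z| = sqrt(a^2 + b^2) = sqrt((11/2)^2 + (11*sqrt(3)/2)^2) = sqrt(121/4 + 363/4) = sqrt(121) = 11
θ = arctan(b/a) = arctan(9.5263/5.5) (quadrant-adjusted) = 60°
z = 11(cos 60° + i sin 60°)


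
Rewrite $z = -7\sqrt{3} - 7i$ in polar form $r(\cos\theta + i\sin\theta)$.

r = |z| = sqrt(a^2 + b^2) = sqrt((-7*sqrt(3))^2 + (-7)^2) = sqrt(147 + 49) = sqrt(196) = 14
θ = arctan(b/a) = arctan(-7/-12.1244) (quadrant-adjusted) = 210°
z = 14(cos 210° + i sin 210°)


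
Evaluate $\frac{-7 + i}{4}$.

Divisor is real, so divide each part by 4:
= -7/4 + (1/4)i


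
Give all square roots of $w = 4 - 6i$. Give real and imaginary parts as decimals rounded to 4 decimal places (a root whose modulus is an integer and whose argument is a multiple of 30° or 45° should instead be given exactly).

|w| = sqrt(52) ≈ 7.211103, arg(w) ≈ 303.690068°
Root modulus = sqrt(52)^(1/2) ≈ 2.685350
Root arguments: θ_k = (arg(w) + 360°k)/2 for k = 0, 1, ..., 1
Compute each root as (root modulus)(cos θ_k + i sin θ_k) using full-precision intermediates, then round to 4 decimal places.
Roots: -2.3676 + 1.2671i, 2.3676 - 1.2671i


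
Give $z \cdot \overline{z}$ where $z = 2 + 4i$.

z * conjugate(z) = |z|^2 = a^2 + b^2
= 2^2 + 4^2 = 20


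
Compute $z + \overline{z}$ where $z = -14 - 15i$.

z + conjugate(z) = (a + bi) + (a - bi) = 2a
= 2 * (-14) = -28


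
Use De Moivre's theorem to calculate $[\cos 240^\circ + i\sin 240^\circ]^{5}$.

By De Moivre: z^n = r^n(cos(nθ) + i sin(nθ))
= 1^5(cos(5*240°) + i sin(5*240°))
= 1(cos 120° + i sin 120°)
= -1/2 + (sqrt(3)/2)i


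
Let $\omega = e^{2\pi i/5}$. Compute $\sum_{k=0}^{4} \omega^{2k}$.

Let ζ = ω^2 = e^(2πi·2/5). Since 5 ∤ 2, ζ ≠ 1.
Sum = Σ_{k=0}^{4} ζ^k = (ζ^5 - 1)/(ζ - 1) = (ω^{2·5} - 1)/(ζ - 1) = (1 - 1)/(ζ - 1) = 0


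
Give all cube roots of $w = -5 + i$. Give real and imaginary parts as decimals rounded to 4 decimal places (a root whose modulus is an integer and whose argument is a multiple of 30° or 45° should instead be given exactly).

|w| = sqrt(26) ≈ 5.099020, arg(w) ≈ 168.690068°
Root modulus = sqrt(26)^(1/3) ≈ 1.721190
Root arguments: θ_k = (arg(w) + 360°k)/3 for k = 0, 1, ..., 2
Compute each root as (root modulus)(cos θ_k + i sin θ_k) using full-precision intermediates, then round to 4 decimal places.
Roots: 0.9567 + 1.4308i, -1.7175 + 0.1132i, 0.7607 - 1.5440i


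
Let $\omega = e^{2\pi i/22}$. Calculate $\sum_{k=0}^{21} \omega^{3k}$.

Let ζ = ω^3 = e^(2πi·3/22). Since 22 ∤ 3, ζ ≠ 1.
Sum = Σ_{k=0}^{21} ζ^k = (ζ^22 - 1)/(ζ - 1) = (ω^{3·22} - 1)/(ζ - 1) = (1 - 1)/(ζ - 1) = 0


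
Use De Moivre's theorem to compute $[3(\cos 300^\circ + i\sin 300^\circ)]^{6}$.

By De Moivre: z^n = r^n(cos(nθ) + i sin(nθ))
= 3^6(cos(6*300°) + i sin(6*300°))
= 729(cos 0° + i sin 0°)
= 729


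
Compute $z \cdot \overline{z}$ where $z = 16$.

z * conjugate(z) = |z|^2 = a^2 + b^2
= 16^2 + 0^2 = 256


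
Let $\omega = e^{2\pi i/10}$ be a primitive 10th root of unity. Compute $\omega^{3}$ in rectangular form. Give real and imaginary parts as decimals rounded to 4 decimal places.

ω^3 = e^(2πi·3/10) = e^(i·3π/5)
= cos(3π/5) + i sin(3π/5)
= -0.3090 + 0.9511i


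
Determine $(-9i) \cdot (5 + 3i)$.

(a1*a2 - b1*b2) + (a1*b2 + b1*a2)i
= (0 - (-27)) + (0 + (-45))i
= 27 - 45i


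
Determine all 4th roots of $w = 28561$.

|w| = 28561, arg(w) = 0°
Root modulus = 28561^(1/4) = 13
Root arguments: θ_k = (0° + 360°k)/4 for k = 0, 1, ..., 3
Roots: 13, 13i, -13, -13i


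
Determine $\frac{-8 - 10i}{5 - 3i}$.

Multiply numerator and denominator by conjugate (5 + 3i):
= (-8 - 10i)(5 + 3i) / (5^2 + (-3)^2)
= (-10 - 74i) / 34
Divide through by 2: (-5 - 37i) / 17
= -5/17 - (37/17)i


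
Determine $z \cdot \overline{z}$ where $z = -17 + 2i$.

z * conjugate(z) = |z|^2 = a^2 + b^2
= (-17)^2 + 2^2 = 293


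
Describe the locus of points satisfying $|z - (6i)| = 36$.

|z - z0| = r describes a circle centered at z0 with radius r
Here z0 = 6i and r = 36
Locus: Circle centered at (0, 6) with radius 36


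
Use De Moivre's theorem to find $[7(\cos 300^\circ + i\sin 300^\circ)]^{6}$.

By De Moivre: z^n = r^n(cos(nθ) + i sin(nθ))
= 7^6(cos(6*300°) + i sin(6*300°))
= 117649(cos 0° + i sin 0°)
= 117649


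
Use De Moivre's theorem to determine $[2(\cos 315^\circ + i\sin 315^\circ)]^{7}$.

By De Moivre: z^n = r^n(cos(nθ) + i sin(nθ))
= 2^7(cos(7*315°) + i sin(7*315°))
= 128(cos 45° + i sin 45°)
= 64*sqrt(2) + 64*sqrt(2)i


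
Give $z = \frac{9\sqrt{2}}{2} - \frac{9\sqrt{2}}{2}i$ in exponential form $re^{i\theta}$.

r = |z| = sqrt((9*sqrt(2)/2)^2 + (-9*sqrt(2)/2)^2) = sqrt(81/2 + 81/2) = sqrt(81) = 9
θ = arctan(b/a) = arctan(-6.364/6.364) (quadrant-adjusted) = -45° = -π/4
z = 9e^(-i*π/4)


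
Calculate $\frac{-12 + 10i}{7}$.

Divisor is real, so divide each part by 7:
= -12/7 + (10/7)i


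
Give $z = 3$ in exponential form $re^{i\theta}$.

r = |z| = sqrt((3)^2 + (0)^2) = sqrt(9 + 0) = sqrt(9) = 3
b = 0 and a > 0, so z lies on the positive real axis: θ = 0
z = 3e^(i*0) = 3


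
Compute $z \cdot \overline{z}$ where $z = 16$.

z * conjugate(z) = |z|^2 = a^2 + b^2
= 16^2 + 0^2 = 256


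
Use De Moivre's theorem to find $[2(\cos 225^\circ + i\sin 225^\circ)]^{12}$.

By De Moivre: z^n = r^n(cos(nθ) + i sin(nθ))
= 2^12(cos(12*225°) + i sin(12*225°))
= 4096(cos 180° + i sin 180°)
= -4096


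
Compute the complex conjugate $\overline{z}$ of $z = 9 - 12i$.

If z = a + bi, then conjugate(z) = a - bi
conjugate(9 - 12i) = 9 + 12i


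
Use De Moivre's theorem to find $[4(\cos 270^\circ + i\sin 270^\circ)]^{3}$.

By De Moivre: z^n = r^n(cos(nθ) + i sin(nθ))
= 4^3(cos(3*270°) + i sin(3*270°))
= 64(cos 90° + i sin 90°)
= 64i


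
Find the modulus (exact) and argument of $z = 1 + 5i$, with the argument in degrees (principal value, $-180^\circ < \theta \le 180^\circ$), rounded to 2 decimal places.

|z| = sqrt(1^2 + 5^2) = sqrt(26)
arg(z) = arctan(b/a) = arctan(5/1) (quadrant-adjusted) = 78.69°


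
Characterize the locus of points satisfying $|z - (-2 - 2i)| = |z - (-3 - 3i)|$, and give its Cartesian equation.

|z - z1| = |z - z2| means z is equidistant from z1 and z2,
i.e. the perpendicular bisector of the segment from (-2, -2) to (-3, -3) (midpoint (-5/2, -5/2)).
With z = x + yi, square both sides:
(x - (-2))^2 + (y - (-2))^2 = (x - (-3))^2 + (y - (-3))^2
The x^2 and y^2 terms cancel: -2x + (-2)y = 18 - 8 = 10
Simplify: x + y = -5
Locus: Perpendicular bisector of the segment from (-2, -2) to (-3, -3): the line x + y = -5


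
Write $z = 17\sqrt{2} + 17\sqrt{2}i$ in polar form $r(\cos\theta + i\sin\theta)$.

r = |z| = sqrt(a^2 + b^2) = sqrt((17*sqrt(2))^2 + (17*sqrt(2))^2) = sqrt(578 + 578) = sqrt(1156) = 34
θ = arctan(b/a) = arctan(24.0416/24.0416) (quadrant-adjusted) = 45°
z = 34(cos 45° + i sin 45°)


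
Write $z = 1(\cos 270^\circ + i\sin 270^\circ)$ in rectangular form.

a = r cos θ = 1 * 0 = 0
b = r sin θ = 1 * -1 = -1
z = -i


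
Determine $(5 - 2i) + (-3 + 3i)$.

(5 + (-3)) + (-2 + 3)i = 2 + i


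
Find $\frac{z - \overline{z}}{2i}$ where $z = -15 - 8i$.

z - conjugate(z) = 2bi
(z - conjugate(z))/(2i) = 2bi/(2i) = b = -8


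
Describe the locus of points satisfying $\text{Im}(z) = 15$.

Im(z) = y where z = x + yi; the equation y = 15 is satisfied by all points with that y-coordinate
Locus: Horizontal line y = 15


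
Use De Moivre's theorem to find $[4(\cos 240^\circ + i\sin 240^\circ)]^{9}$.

By De Moivre: z^n = r^n(cos(nθ) + i sin(nθ))
= 4^9(cos(9*240°) + i sin(9*240°))
= 262144(cos 0° + i sin 0°)
= 262144


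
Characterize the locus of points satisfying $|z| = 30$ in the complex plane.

|z| = 30 means sqrt(x^2 + y^2) = 30
This is a circle of radius 30 centered at the origin


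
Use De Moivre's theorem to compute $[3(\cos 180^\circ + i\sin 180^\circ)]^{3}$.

By De Moivre: z^n = r^n(cos(nθ) + i sin(nθ))
= 3^3(cos(3*180°) + i sin(3*180°))
= 27(cos 180° + i sin 180°)
= -27


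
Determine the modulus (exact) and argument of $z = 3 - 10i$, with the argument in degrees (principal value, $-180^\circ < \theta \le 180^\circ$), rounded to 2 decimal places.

|z| = sqrt(3^2 + (-10)^2) = sqrt(109)
arg(z) = arctan(b/a) = arctan(-10/3) (quadrant-adjusted) = -73.30°


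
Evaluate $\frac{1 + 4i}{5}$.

Divisor is real, so divide each part by 5:
= 1/5 + (4/5)i


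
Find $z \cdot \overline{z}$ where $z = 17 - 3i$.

z * conjugate(z) = |z|^2 = a^2 + b^2
= 17^2 + (-3)^2 = 298


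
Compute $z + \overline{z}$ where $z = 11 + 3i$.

z + conjugate(z) = (a + bi) + (a - bi) = 2a
= 2 * 11 = 22


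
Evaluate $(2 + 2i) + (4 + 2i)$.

(2 + 4) + (2 + 2)i = 6 + 4i


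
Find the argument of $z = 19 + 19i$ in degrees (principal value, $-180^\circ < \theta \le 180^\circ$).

θ = arctan(b/a) = arctan(19/19) (quadrant-adjusted) = 45°


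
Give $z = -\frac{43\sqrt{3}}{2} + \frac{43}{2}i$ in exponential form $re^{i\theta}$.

r = |z| = sqrt((-43*sqrt(3)/2)^2 + (43/2)^2) = sqrt(5547/4 + 1849/4) = sqrt(1849) = 43
θ = arctan(b/a) = arctan(21.5/-37.2391) (quadrant-adjusted) = 150° = 5π/6
z = 43e^(i*5π/6)


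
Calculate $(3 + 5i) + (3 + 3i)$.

(3 + 3) + (5 + 3)i = 6 + 8i


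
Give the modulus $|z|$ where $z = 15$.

|z| = sqrt(a^2 + b^2) = sqrt(15^2 + 0^2) = sqrt(225) = 15


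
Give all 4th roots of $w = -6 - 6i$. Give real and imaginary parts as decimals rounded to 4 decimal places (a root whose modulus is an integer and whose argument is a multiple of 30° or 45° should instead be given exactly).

|w| = sqrt(72) ≈ 8.485281, arg(w) = 225°
Root modulus = sqrt(72)^(1/4) ≈ 1.706737
Root arguments: θ_k = (225° + 360°k)/4 for k = 0, 1, ..., 3
Compute each root as (root modulus)(cos θ_k + i sin θ_k) using full-precision intermediates, then round to 4 decimal places.
Roots: 0.9482 + 1.4191i, -1.4191 + 0.9482i, -0.9482 - 1.4191i, 1.4191 - 0.9482i


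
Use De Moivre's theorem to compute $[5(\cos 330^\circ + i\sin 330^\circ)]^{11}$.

By De Moivre: z^n = r^n(cos(nθ) + i sin(nθ))
= 5^11(cos(11*330°) + i sin(11*330°))
= 48828125(cos 30° + i sin 30°)
= 48828125*sqrt(3)/2 + (48828125/2)i


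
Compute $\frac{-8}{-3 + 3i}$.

Multiply numerator and denominator by conjugate (-3 - 3i):
= (-8)(-3 - 3i) / ((-3)^2 + 3^2)
= (24 + 24i) / 18
Divide through by 6: (4 + 4i) / 3
= 4/3 + (4/3)i


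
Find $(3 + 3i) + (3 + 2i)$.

(3 + 3) + (3 + 2)i = 6 + 5i


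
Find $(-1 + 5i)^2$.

(a + bi)^2 = a^2 - b^2 + 2abi
= (-1)^2 - 5^2 + 2*(-1)*5i
= -24 - 10i


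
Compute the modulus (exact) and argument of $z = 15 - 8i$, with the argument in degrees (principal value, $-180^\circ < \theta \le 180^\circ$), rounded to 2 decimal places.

|z| = sqrt(15^2 + (-8)^2) = 17
arg(z) = arctan(b/a) = arctan(-8/15) (quadrant-adjusted) = -28.07°


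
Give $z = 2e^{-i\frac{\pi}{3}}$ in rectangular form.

a = r cos θ = 2 * 1/2 = 1
b = r sin θ = 2 * -sqrt(3)/2 = -sqrt(3)
z = 1 - sqrt(3)i


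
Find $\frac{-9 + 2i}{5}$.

Divisor is real, so divide each part by 5:
= -9/5 + (2/5)i


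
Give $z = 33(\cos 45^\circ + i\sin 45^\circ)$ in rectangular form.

a = r cos θ = 33 * sqrt(2)/2 = 33*sqrt(2)/2
b = r sin θ = 33 * sqrt(2)/2 = 33*sqrt(2)/2
z = 33*sqrt(2)/2 + (33*sqrt(2)/2)i


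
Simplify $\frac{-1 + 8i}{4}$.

Divisor is real, so divide each part by 4:
= -1/4 + 2i


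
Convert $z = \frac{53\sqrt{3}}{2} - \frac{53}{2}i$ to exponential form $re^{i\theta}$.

r = |z| = sqrt((53*sqrt(3)/2)^2 + (-53/2)^2) = sqrt(8427/4 + 2809/4) = sqrt(2809) = 53
θ = arctan(b/a) = arctan(-26.5/45.8993) (quadrant-adjusted) = -30° = -π/6
z = 53e^(-i*π/6)


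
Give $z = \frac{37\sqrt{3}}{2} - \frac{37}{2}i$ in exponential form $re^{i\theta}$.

r = |z| = sqrt((37*sqrt(3)/2)^2 + (-37/2)^2) = sqrt(4107/4 + 1369/4) = sqrt(1369) = 37
θ = arctan(b/a) = arctan(-18.5/32.0429) (quadrant-adjusted) = -30° = -π/6
z = 37e^(-i*π/6)


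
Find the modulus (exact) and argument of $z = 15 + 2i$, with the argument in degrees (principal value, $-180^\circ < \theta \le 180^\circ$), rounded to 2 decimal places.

|z| = sqrt(15^2 + 2^2) = sqrt(229)
arg(z) = arctan(b/a) = arctan(2/15) (quadrant-adjusted) = 7.59°


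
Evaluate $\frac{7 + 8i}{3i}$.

Multiply numerator and denominator by conjugate (-3i):
= (7 + 8i)(-3i) / (0^2 + 3^2)
= (24 - 21i) / 9
Divide through by 3: (8 - 7i) / 3
= 8/3 - (7/3)i


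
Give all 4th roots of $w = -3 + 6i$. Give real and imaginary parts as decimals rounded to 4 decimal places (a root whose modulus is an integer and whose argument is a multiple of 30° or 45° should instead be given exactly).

|w| = sqrt(45) ≈ 6.708204, arg(w) ≈ 116.565051°
Root modulus = sqrt(45)^(1/4) ≈ 1.609354
Root arguments: θ_k = (arg(w) + 360°k)/4 for k = 0, 1, ..., 3
Compute each root as (root modulus)(cos θ_k + i sin θ_k) using full-precision intermediates, then round to 4 decimal places.
Roots: 1.4056 + 0.7837i, -0.7837 + 1.4056i, -1.4056 - 0.7837i, 0.7837 - 1.4056i


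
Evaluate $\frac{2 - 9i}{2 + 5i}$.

Multiply numerator and denominator by conjugate (2 - 5i):
= (2 - 9i)(2 - 5i) / (2^2 + 5^2)
= (-41 - 28i) / 29
= -41/29 - (28/29)i


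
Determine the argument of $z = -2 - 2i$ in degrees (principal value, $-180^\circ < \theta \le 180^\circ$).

θ = arctan(b/a) = arctan(-2/-2) (quadrant-adjusted) = -135°


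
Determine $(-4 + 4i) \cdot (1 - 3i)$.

(a1*a2 - b1*b2) + (a1*b2 + b1*a2)i
= (-4 - (-12)) + (12 + 4)i
= 8 + 16i


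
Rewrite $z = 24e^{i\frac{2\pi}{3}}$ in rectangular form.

a = r cos θ = 24 * -1/2 = -12
b = r sin θ = 24 * sqrt(3)/2 = 12*sqrt(3)
z = -12 + 12*sqrt(3)i


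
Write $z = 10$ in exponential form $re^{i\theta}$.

r = |z| = sqrt((10)^2 + (0)^2) = sqrt(100 + 0) = sqrt(100) = 10
b = 0 and a > 0, so z lies on the positive real axis: θ = 0
z = 10e^(i*0) = 10


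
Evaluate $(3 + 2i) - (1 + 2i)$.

(3 - 1) + (2 - 2)i = 2


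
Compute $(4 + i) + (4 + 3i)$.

(4 + 4) + (1 + 3)i = 8 + 4i


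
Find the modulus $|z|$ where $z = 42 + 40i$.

|z| = sqrt(a^2 + b^2) = sqrt(42^2 + 40^2) = sqrt(3364) = 58


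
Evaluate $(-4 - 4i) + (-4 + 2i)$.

(-4 + (-4)) + (-4 + 2)i = -8 - 2i


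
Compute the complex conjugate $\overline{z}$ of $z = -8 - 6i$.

If z = a + bi, then conjugate(z) = a - bi
conjugate(-8 - 6i) = -8 + 6i


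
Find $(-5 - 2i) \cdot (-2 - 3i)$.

(a1*a2 - b1*b2) + (a1*b2 + b1*a2)i
= (10 - 6) + (15 + 4)i
= 4 + 19i


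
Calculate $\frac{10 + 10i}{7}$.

Divisor is real, so divide each part by 7:
= 10/7 + (10/7)i


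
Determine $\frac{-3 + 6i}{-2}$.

Divisor is real, so divide each part by -2:
= 3/2 - 3i


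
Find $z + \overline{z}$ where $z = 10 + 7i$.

z + conjugate(z) = (a + bi) + (a - bi) = 2a
= 2 * 10 = 20


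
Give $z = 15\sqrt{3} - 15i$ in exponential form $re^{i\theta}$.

r = |z| = sqrt((15*sqrt(3))^2 + (-15)^2) = sqrt(675 + 225) = sqrt(900) = 30
θ = arctan(b/a) = arctan(-15/25.9808) (quadrant-adjusted) = -30° = -π/6
z = 30e^(-i*π/6)


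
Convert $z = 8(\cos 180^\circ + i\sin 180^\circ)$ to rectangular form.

a = r cos θ = 8 * -1 = -8
b = r sin θ = 8 * 0 = 0
z = -8


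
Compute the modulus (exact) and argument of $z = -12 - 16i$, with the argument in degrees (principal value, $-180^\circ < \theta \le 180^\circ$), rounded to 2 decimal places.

|z| = sqrt((-12)^2 + (-16)^2) = 20
arg(z) = arctan(b/a) = arctan(-16/-12) (quadrant-adjusted) = -126.87°


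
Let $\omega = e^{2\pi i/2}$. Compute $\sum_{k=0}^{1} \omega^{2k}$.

Since 2 divides 2, ω^2 = (ω^2)^1 = 1^1 = 1, so every term is 1.
Sum = 2 · 1 = 2


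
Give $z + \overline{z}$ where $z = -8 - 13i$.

z + conjugate(z) = (a + bi) + (a - bi) = 2a
= 2 * (-8) = -16


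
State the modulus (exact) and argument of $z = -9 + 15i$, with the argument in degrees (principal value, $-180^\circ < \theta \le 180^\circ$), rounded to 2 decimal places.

|z| = sqrt((-9)^2 + 15^2) = sqrt(306)
arg(z) = arctan(b/a) = arctan(15/-9) (quadrant-adjusted) = 120.96°


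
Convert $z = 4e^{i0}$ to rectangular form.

a = r cos θ = 4 * 1 = 4
b = r sin θ = 4 * 0 = 0
z = 4


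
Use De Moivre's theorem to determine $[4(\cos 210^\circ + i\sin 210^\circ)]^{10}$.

By De Moivre: z^n = r^n(cos(nθ) + i sin(nθ))
= 4^10(cos(10*210°) + i sin(10*210°))
= 1048576(cos 300° + i sin 300°)
= 524288 - 524288*sqrt(3)i


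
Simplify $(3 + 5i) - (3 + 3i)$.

(3 - 3) + (5 - 3)i = 2i


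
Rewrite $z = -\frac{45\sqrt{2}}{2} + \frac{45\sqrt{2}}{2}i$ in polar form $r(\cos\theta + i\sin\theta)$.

r = |z| = sqrt(a^2 + b^2) = sqrt((-45*sqrt(2)/2)^2 + (45*sqrt(2)/2)^2) = sqrt(2025/2 + 2025/2) = sqrt(2025) = 45
θ = arctan(b/a) = arctan(31.8198/-31.8198) (quadrant-adjusted) = 135°
z = 45(cos 135° + i sin 135°)
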